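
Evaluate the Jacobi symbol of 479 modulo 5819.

-1

(479/5819)
  = -(5819/479)    [QR: both ≡ 3 mod 4, sign flips]
  = -(71/479)    [5819 ≡ 71 mod 479]
  = (479/71)    [QR: both ≡ 3 mod 4, sign flips]
  = (53/71)    [479 ≡ 53 mod 71]
  = (71/53)    [QR: 53 ≡ 1 mod 4, sign kept]
  = (18/53)    [71 ≡ 18 mod 53]
  = -(9/53)    [53 ≡ 5 mod 8 ⇒ (2/53) = -1]
  = -(53/9)    [QR: 9 ≡ 1 mod 4, sign kept]
  = -(8/9)    [53 ≡ 8 mod 9]
  = -(1/9)    [9 ≡ 1 mod 8 ⇒ (2/9)^3 = +1]
  = -1    [(1/9) = 1]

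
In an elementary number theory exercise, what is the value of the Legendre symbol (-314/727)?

(-314/727)
  = -(314/727)    [727 ≡ 3 mod 4 ⇒ (-1/727) = -1]
  = -(157/727)    [727 ≡ 7 mod 8 ⇒ (2/727) = +1]
  = -(727/157)    [QR: 157 ≡ 1 mod 4, sign kept]
  = -(99/157)    [727 ≡ 99 mod 157]
  = -(157/99)    [QR: 157 ≡ 1 mod 4, sign kept]
  = -(58/99)    [157 ≡ 58 mod 99]
  = (29/99)    [99 ≡ 3 mod 8 ⇒ (2/99) = -1]
  = (99/29)    [QR: 29 ≡ 1 mod 4, sign kept]
  = (12/29)    [99 ≡ 12 mod 29]
  = (3/29)    [29 ≡ 5 mod 8 ⇒ (2/29)^2 = +1]
  = (29/3)    [QR: 29 ≡ 1 mod 4, sign kept]
  = (2/3)    [29 ≡ 2 mod 3]
  = -(1/3)    [3 ≡ 3 mod 8 ⇒ (2/3) = -1]
  = -1    [(1/3) = 1]

-1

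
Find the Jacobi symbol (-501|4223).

1

(-501|4223)
  = (3722|4223)    [-501 ≡ 3722 mod 4223]
  = (1861|4223)    [4223 ≡ 7 mod 8 ⇒ (2|4223) = +1]
  = (4223|1861)    [QR: 1861 ≡ 1 mod 4, sign kept]
  = (501|1861)    [4223 ≡ 501 mod 1861]
  = (1861|501)    [QR: 501 ≡ 1 mod 4, sign kept]
  = (358|501)    [1861 ≡ 358 mod 501]
  = -(179|501)    [501 ≡ 5 mod 8 ⇒ (2|501) = -1]
  = -(501|179)    [QR: 501 ≡ 1 mod 4, sign kept]
  = -(143|179)    [501 ≡ 143 mod 179]
  = (179|143)    [QR: both ≡ 3 mod 4, sign flips]
  = (36|143)    [179 ≡ 36 mod 143]
  = (9|143)    [143 ≡ 7 mod 8 ⇒ (2|143)^2 = +1]
  = (143|9)    [QR: 9 ≡ 1 mod 4, sign kept]
  = (8|9)    [143 ≡ 8 mod 9]
  = (1|9)    [9 ≡ 1 mod 8 ⇒ (2|9)^3 = +1]
  = 1    [(1|9) = 1]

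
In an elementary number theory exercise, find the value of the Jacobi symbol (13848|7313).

1

Reduce the numerator: 13848 ≡ 6535 (mod 7313), so (13848|7313) = (6535|7313).
7313 ≡ 1 (mod 4), so quadratic reciprocity gives (6535|7313) = (7313|6535). Reduce: 7313 ≡ 778 (mod 6535). Now have (778|6535).
Factor out 2: 778 = 2·389. Since 6535 ≡ 7 (mod 8), (2|6535) = +1. Now have (389|6535).
389 ≡ 1 (mod 4), so quadratic reciprocity gives (389|6535) = (6535|389). Reduce: 6535 ≡ 311 (mod 389). Now have (311|389).
389 ≡ 1 (mod 4), so quadratic reciprocity gives (311|389) = (389|311). Reduce: 389 ≡ 78 (mod 311). Now have (78|311).
Factor out 2: 78 = 2·39. Since 311 ≡ 7 (mod 8), (2|311) = +1. Now have (39|311).
Both 39 ≡ 3 and 311 ≡ 3 (mod 4), so reciprocity gives (39|311) = -(311|39). Reduce: 311 ≡ 38 (mod 39). Now have -(38|39).
Factor out 2: 38 = 2·19. Since 39 ≡ 7 (mod 8), (2|39) = +1. Now have -(19|39).
Both 19 ≡ 3 and 39 ≡ 3 (mod 4), so reciprocity gives (19|39) = -(39|19). Reduce: 39 ≡ 1 (mod 19). Now have (1|19).
(1|19) = 1. Collecting the sign factors: 1.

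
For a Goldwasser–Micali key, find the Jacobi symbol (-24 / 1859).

1

(-24 / 1859)
  = (1835 / 1859)    [-24 ≡ 1835 mod 1859]
  = -(1859 / 1835)    [QR: both ≡ 3 mod 4, sign flips]
  = -(24 / 1835)    [1859 ≡ 24 mod 1835]
  = (3 / 1835)    [1835 ≡ 3 mod 8 ⇒ (2 / 1835)^3 = -1]
  = -(1835 / 3)    [QR: both ≡ 3 mod 4, sign flips]
  = -(2 / 3)    [1835 ≡ 2 mod 3]
  = (1 / 3)    [3 ≡ 3 mod 8 ⇒ (2 / 3) = -1]
  = 1    [(1 / 3) = 1]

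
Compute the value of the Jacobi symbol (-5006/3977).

Reduce the numerator: -5006 ≡ 2948 (mod 3977), so (-5006/3977) = (2948/3977).
Factor out 2: 2948 = 2^2·737. Since 3977 ≡ 1 (mod 8), (2/3977) = +1, and (2/3977)^2 = +1. Now have (737/3977).
737 ≡ 1 (mod 4), so quadratic reciprocity gives (737/3977) = (3977/737). Reduce: 3977 ≡ 292 (mod 737). Now have (292/737).
Factor out 2: 292 = 2^2·73. Since 737 ≡ 1 (mod 8), (2/737) = +1, and (2/737)^2 = +1. Now have (73/737).
73 ≡ 1 (mod 4), so quadratic reciprocity gives (73/737) = (737/73). Reduce: 737 ≡ 7 (mod 73). Now have (7/73).
73 ≡ 1 (mod 4), so quadratic reciprocity gives (7/73) = (73/7). Reduce: 73 ≡ 3 (mod 7). Now have (3/7).
Both 3 ≡ 3 and 7 ≡ 3 (mod 4), so reciprocity gives (3/7) = -(7/3). Reduce: 7 ≡ 1 (mod 3). Now have -(1/3).
(1/3) = 1. Collecting the sign factors: -1.

-1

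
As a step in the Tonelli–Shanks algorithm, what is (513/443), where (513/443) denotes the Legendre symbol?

-1

Reduce the numerator: 513 ≡ 70 (mod 443), so (513/443) = (70/443).
Factor out 2: 70 = 2·35. Since 443 ≡ 3 (mod 8), (2/443) = -1. Now have -(35/443).
Both 35 ≡ 3 and 443 ≡ 3 (mod 4), so reciprocity gives (35/443) = -(443/35). Reduce: 443 ≡ 23 (mod 35). Now have (23/35).
Both 23 ≡ 3 and 35 ≡ 3 (mod 4), so reciprocity gives (23/35) = -(35/23). Reduce: 35 ≡ 12 (mod 23). Now have -(12/23).
Factor out 2: 12 = 2^2·3. Since 23 ≡ 7 (mod 8), (2/23) = +1, and (2/23)^2 = +1. Now have -(3/23).
Both 3 ≡ 3 and 23 ≡ 3 (mod 4), so reciprocity gives (3/23) = -(23/3). Reduce: 23 ≡ 2 (mod 3). Now have (2/3).
Factor out 2: 2 = 2. Since 3 ≡ 3 (mod 8), (2/3) = -1. Now have -(1/3).
(1/3) = 1. Collecting the sign factors: -1.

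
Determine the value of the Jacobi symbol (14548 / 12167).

Reduce the numerator: 14548 ≡ 2381 (mod 12167), so (14548 / 12167) = (2381 / 12167).
2381 ≡ 1 (mod 4), so quadratic reciprocity gives (2381 / 12167) = (12167 / 2381). Reduce: 12167 ≡ 262 (mod 2381). Now have (262 / 2381).
Factor out 2: 262 = 2·131. Since 2381 ≡ 5 (mod 8), (2 / 2381) = -1. Now have -(131 / 2381).
2381 ≡ 1 (mod 4), so quadratic reciprocity gives (131 / 2381) = (2381 / 131). Reduce: 2381 ≡ 23 (mod 131). Now have -(23 / 131).
Both 23 ≡ 3 and 131 ≡ 3 (mod 4), so reciprocity gives (23 / 131) = -(131 / 23). Reduce: 131 ≡ 16 (mod 23). Now have (16 / 23).
Factor out 2: 16 = 2^4. Since 23 ≡ 7 (mod 8), (2 / 23) = +1, and (2 / 23)^4 = +1. Now have (1 / 23).
(1 / 23) = 1. Collecting the sign factors: 1.

1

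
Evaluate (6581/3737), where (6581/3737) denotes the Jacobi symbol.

-1

Reduce the numerator: 6581 ≡ 2844 (mod 3737), so (6581/3737) = (2844/3737).
Factor out 2: 2844 = 2^2·711. Since 3737 ≡ 1 (mod 8), (2/3737) = +1, and (2/3737)^2 = +1. Now have (711/3737).
3737 ≡ 1 (mod 4), so quadratic reciprocity gives (711/3737) = (3737/711). Reduce: 3737 ≡ 182 (mod 711). Now have (182/711).
Factor out 2: 182 = 2·91. Since 711 ≡ 7 (mod 8), (2/711) = +1. Now have (91/711).
Both 91 ≡ 3 and 711 ≡ 3 (mod 4), so reciprocity gives (91/711) = -(711/91). Reduce: 711 ≡ 74 (mod 91). Now have -(74/91).
Factor out 2: 74 = 2·37. Since 91 ≡ 3 (mod 8), (2/91) = -1. Now have (37/91).
37 ≡ 1 (mod 4), so quadratic reciprocity gives (37/91) = (91/37). Reduce: 91 ≡ 17 (mod 37). Now have (17/37).
17 ≡ 1 (mod 4), so quadratic reciprocity gives (17/37) = (37/17). Reduce: 37 ≡ 3 (mod 17). Now have (3/17).
17 ≡ 1 (mod 4), so quadratic reciprocity gives (3/17) = (17/3). Reduce: 17 ≡ 2 (mod 3). Now have (2/3).
Factor out 2: 2 = 2. Since 3 ≡ 3 (mod 8), (2/3) = -1. Now have -(1/3).
(1/3) = 1. Collecting the sign factors: -1.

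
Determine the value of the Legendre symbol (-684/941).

-1

(-684/941)
  = (684/941)    [941 ≡ 1 mod 4 ⇒ (-1/941) = +1]
  = (171/941)    [941 ≡ 5 mod 8 ⇒ (2/941)^2 = +1]
  = (941/171)    [QR: 941 ≡ 1 mod 4, sign kept]
  = (86/171)    [941 ≡ 86 mod 171]
  = -(43/171)    [171 ≡ 3 mod 8 ⇒ (2/171) = -1]
  = (171/43)    [QR: both ≡ 3 mod 4, sign flips]
  = (42/43)    [171 ≡ 42 mod 43]
  = -(21/43)    [43 ≡ 3 mod 8 ⇒ (2/43) = -1]
  = -(43/21)    [QR: 21 ≡ 1 mod 4, sign kept]
  = -(1/21)    [43 ≡ 1 mod 21]
  = -1    [(1/21) = 1]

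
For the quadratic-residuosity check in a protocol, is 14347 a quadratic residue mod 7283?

yes

(14347/7283)
  = (7064/7283)    [14347 ≡ 7064 mod 7283]
  = -(883/7283)    [7283 ≡ 3 mod 8 ⇒ (2/7283)^3 = -1]
  = (7283/883)    [QR: both ≡ 3 mod 4, sign flips]
  = (219/883)    [7283 ≡ 219 mod 883]
  = -(883/219)    [QR: both ≡ 3 mod 4, sign flips]
  = -(7/219)    [883 ≡ 7 mod 219]
  = (219/7)    [QR: both ≡ 3 mod 4, sign flips]
  = (2/7)    [219 ≡ 2 mod 7]
  = (1/7)    [7 ≡ 7 mod 8 ⇒ (2/7) = +1]
  = 1    [(1/7) = 1]
The Legendre symbol is 1, so x^2 ≡ 14347 (mod 7283) has solution.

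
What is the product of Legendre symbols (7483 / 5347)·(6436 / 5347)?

-1

By multiplicativity, (7483·6436 / 5347) = (7483 / 5347)·(6436 / 5347).
First factor (7483 / 5347):
(7483 / 5347)
  = (2136 / 5347)    [7483 ≡ 2136 mod 5347]
  = -(267 / 5347)    [5347 ≡ 3 mod 8 ⇒ (2 / 5347)^3 = -1]
  = (5347 / 267)    [QR: both ≡ 3 mod 4, sign flips]
  = (7 / 267)    [5347 ≡ 7 mod 267]
  = -(267 / 7)    [QR: both ≡ 3 mod 4, sign flips]
  = -(1 / 7)    [267 ≡ 1 mod 7]
  = -1    [(1 / 7) = 1]
Second factor (6436 / 5347):
(6436 / 5347)
  = (1089 / 5347)    [6436 ≡ 1089 mod 5347]
  = (5347 / 1089)    [QR: 1089 ≡ 1 mod 4, sign kept]
  = (991 / 1089)    [5347 ≡ 991 mod 1089]
  = (1089 / 991)    [QR: 1089 ≡ 1 mod 4, sign kept]
  = (98 / 991)    [1089 ≡ 98 mod 991]
  = (49 / 991)    [991 ≡ 7 mod 8 ⇒ (2 / 991) = +1]
  = (991 / 49)    [QR: 49 ≡ 1 mod 4, sign kept]
  = (11 / 49)    [991 ≡ 11 mod 49]
  = (49 / 11)    [QR: 49 ≡ 1 mod 4, sign kept]
  = (5 / 11)    [49 ≡ 5 mod 11]
  = (11 / 5)    [QR: 5 ≡ 1 mod 4, sign kept]
  = (1 / 5)    [11 ≡ 1 mod 5]
  = 1    [(1 / 5) = 1]
Product: (-1)·(1) = -1.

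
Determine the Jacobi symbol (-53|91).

-1

(-53|91)
  = -(53|91)    [91 ≡ 3 mod 4 ⇒ (-1|91) = -1]
  = -(91|53)    [QR: 53 ≡ 1 mod 4, sign kept]
  = -(38|53)    [91 ≡ 38 mod 53]
  = (19|53)    [53 ≡ 5 mod 8 ⇒ (2|53) = -1]
  = (53|19)    [QR: 53 ≡ 1 mod 4, sign kept]
  = (15|19)    [53 ≡ 15 mod 19]
  = -(19|15)    [QR: both ≡ 3 mod 4, sign flips]
  = -(4|15)    [19 ≡ 4 mod 15]
  = -(1|15)    [15 ≡ 7 mod 8 ⇒ (2|15)^2 = +1]
  = -1    [(1|15) = 1]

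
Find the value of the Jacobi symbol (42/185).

1

(42/185)
  = (21/185)    [185 ≡ 1 mod 8 ⇒ (2/185) = +1]
  = (185/21)    [QR: 21 ≡ 1 mod 4, sign kept]
  = (17/21)    [185 ≡ 17 mod 21]
  = (21/17)    [QR: 17 ≡ 1 mod 4, sign kept]
  = (4/17)    [21 ≡ 4 mod 17]
  = (1/17)    [17 ≡ 1 mod 8 ⇒ (2/17)^2 = +1]
  = 1    [(1/17) = 1]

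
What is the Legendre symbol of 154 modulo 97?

-1

(154 / 97)
  = (57 / 97)    [154 ≡ 57 mod 97]
  = (97 / 57)    [QR: 57 ≡ 1 mod 4, sign kept]
  = (40 / 57)    [97 ≡ 40 mod 57]
  = (5 / 57)    [57 ≡ 1 mod 8 ⇒ (2 / 57)^3 = +1]
  = (57 / 5)    [QR: 5 ≡ 1 mod 4, sign kept]
  = (2 / 5)    [57 ≡ 2 mod 5]
  = -(1 / 5)    [5 ≡ 5 mod 8 ⇒ (2 / 5) = -1]
  = -1    [(1 / 5) = 1]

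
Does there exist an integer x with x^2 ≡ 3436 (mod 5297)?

Factor out 2: 3436 = 2^2·859. Since 5297 ≡ 1 (mod 8), (2|5297) = +1, and (2|5297)^2 = +1. Now have (859|5297).
5297 ≡ 1 (mod 4), so quadratic reciprocity gives (859|5297) = (5297|859). Reduce: 5297 ≡ 143 (mod 859). Now have (143|859).
Both 143 ≡ 3 and 859 ≡ 3 (mod 4), so reciprocity gives (143|859) = -(859|143). Reduce: 859 ≡ 1 (mod 143). Now have -(1|143).
(1|143) = 1. Collecting the sign factors: -1.
The Legendre symbol is -1, so x^2 ≡ 3436 (mod 5297) has no solution.

no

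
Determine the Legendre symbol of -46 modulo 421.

Reduce the numerator: -46 ≡ 375 (mod 421), so (-46 / 421) = (375 / 421).
421 ≡ 1 (mod 4), so quadratic reciprocity gives (375 / 421) = (421 / 375). Reduce: 421 ≡ 46 (mod 375). Now have (46 / 375).
Factor out 2: 46 = 2·23. Since 375 ≡ 7 (mod 8), (2 / 375) = +1. Now have (23 / 375).
Both 23 ≡ 3 and 375 ≡ 3 (mod 4), so reciprocity gives (23 / 375) = -(375 / 23). Reduce: 375 ≡ 7 (mod 23). Now have -(7 / 23).
Both 7 ≡ 3 and 23 ≡ 3 (mod 4), so reciprocity gives (7 / 23) = -(23 / 7). Reduce: 23 ≡ 2 (mod 7). Now have (2 / 7).
Factor out 2: 2 = 2. Since 7 ≡ 7 (mod 8), (2 / 7) = +1. Now have (1 / 7).
(1 / 7) = 1. Collecting the sign factors: 1.

1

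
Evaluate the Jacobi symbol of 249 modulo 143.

(249/143)
  = (106/143)    [249 ≡ 106 mod 143]
  = (53/143)    [143 ≡ 7 mod 8 ⇒ (2/143) = +1]
  = (143/53)    [QR: 53 ≡ 1 mod 4, sign kept]
  = (37/53)    [143 ≡ 37 mod 53]
  = (53/37)    [QR: 37 ≡ 1 mod 4, sign kept]
  = (16/37)    [53 ≡ 16 mod 37]
  = (1/37)    [37 ≡ 5 mod 8 ⇒ (2/37)^4 = +1]
  = 1    [(1/37) = 1]

1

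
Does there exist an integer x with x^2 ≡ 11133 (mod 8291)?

yes

Reduce the numerator: 11133 ≡ 2842 (mod 8291), so (11133|8291) = (2842|8291).
Factor out 2: 2842 = 2·1421. Since 8291 ≡ 3 (mod 8), (2|8291) = -1. Now have -(1421|8291).
1421 ≡ 1 (mod 4), so quadratic reciprocity gives (1421|8291) = (8291|1421). Reduce: 8291 ≡ 1186 (mod 1421). Now have -(1186|1421).
Factor out 2: 1186 = 2·593. Since 1421 ≡ 5 (mod 8), (2|1421) = -1. Now have (593|1421).
593 ≡ 1 (mod 4), so quadratic reciprocity gives (593|1421) = (1421|593). Reduce: 1421 ≡ 235 (mod 593). Now have (235|593).
593 ≡ 1 (mod 4), so quadratic reciprocity gives (235|593) = (593|235). Reduce: 593 ≡ 123 (mod 235). Now have (123|235).
Both 123 ≡ 3 and 235 ≡ 3 (mod 4), so reciprocity gives (123|235) = -(235|123). Reduce: 235 ≡ 112 (mod 123). Now have -(112|123).
Factor out 2: 112 = 2^4·7. Since 123 ≡ 3 (mod 8), (2|123) = -1, and (2|123)^4 = +1. Now have -(7|123).
Both 7 ≡ 3 and 123 ≡ 3 (mod 4), so reciprocity gives (7|123) = -(123|7). Reduce: 123 ≡ 4 (mod 7). Now have (4|7).
Factor out 2: 4 = 2^2. Since 7 ≡ 7 (mod 8), (2|7) = +1, and (2|7)^2 = +1. Now have (1|7).
(1|7) = 1. Collecting the sign factors: 1.
The Legendre symbol is 1, so x^2 ≡ 11133 (mod 8291) has solution.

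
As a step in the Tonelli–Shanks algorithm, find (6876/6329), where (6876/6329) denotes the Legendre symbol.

1

Reduce the numerator: 6876 ≡ 547 (mod 6329), so (6876/6329) = (547/6329).
6329 ≡ 1 (mod 4), so quadratic reciprocity gives (547/6329) = (6329/547). Reduce: 6329 ≡ 312 (mod 547). Now have (312/547).
Factor out 2: 312 = 2^3·39. Since 547 ≡ 3 (mod 8), (2/547) = -1, and (2/547)^3 = -1. Now have -(39/547).
Both 39 ≡ 3 and 547 ≡ 3 (mod 4), so reciprocity gives (39/547) = -(547/39). Reduce: 547 ≡ 1 (mod 39). Now have (1/39).
(1/39) = 1. Collecting the sign factors: 1.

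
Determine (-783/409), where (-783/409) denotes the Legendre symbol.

(-783/409)
  = (783/409)    [409 ≡ 1 mod 4 ⇒ (-1/409) = +1]
  = (374/409)    [783 ≡ 374 mod 409]
  = (187/409)    [409 ≡ 1 mod 8 ⇒ (2/409) = +1]
  = (409/187)    [QR: 409 ≡ 1 mod 4, sign kept]
  = (35/187)    [409 ≡ 35 mod 187]
  = -(187/35)    [QR: both ≡ 3 mod 4, sign flips]
  = -(12/35)    [187 ≡ 12 mod 35]
  = -(3/35)    [35 ≡ 3 mod 8 ⇒ (2/35)^2 = +1]
  = (35/3)    [QR: both ≡ 3 mod 4, sign flips]
  = (2/3)    [35 ≡ 2 mod 3]
  = -(1/3)    [3 ≡ 3 mod 8 ⇒ (2/3) = -1]
  = -1    [(1/3) = 1]

-1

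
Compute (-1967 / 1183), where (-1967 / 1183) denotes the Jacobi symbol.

0

Reduce the numerator: -1967 ≡ 399 (mod 1183), so (-1967 / 1183) = (399 / 1183).
Both 399 ≡ 3 and 1183 ≡ 3 (mod 4), so reciprocity gives (399 / 1183) = -(1183 / 399). Reduce: 1183 ≡ 385 (mod 399). Now have -(385 / 399).
385 ≡ 1 (mod 4), so quadratic reciprocity gives (385 / 399) = (399 / 385). Reduce: 399 ≡ 14 (mod 385). Now have -(14 / 385).
Factor out 2: 14 = 2·7. Since 385 ≡ 1 (mod 8), (2 / 385) = +1. Now have -(7 / 385).
385 ≡ 1 (mod 4), so quadratic reciprocity gives (7 / 385) = (385 / 7). Reduce: 385 ≡ 0 (mod 7). Now have -(0 / 7).
The numerator is now 0 with denominator 7 > 1: the symbol is 0.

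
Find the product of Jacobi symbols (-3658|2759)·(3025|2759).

By multiplicativity, (-3658·3025|2759) = (-3658|2759)·(3025|2759).
First factor (-3658|2759):
(-3658|2759)
  = -(3658|2759)    [2759 ≡ 3 mod 4 ⇒ (-1|2759) = -1]
  = -(899|2759)    [3658 ≡ 899 mod 2759]
  = (2759|899)    [QR: both ≡ 3 mod 4, sign flips]
  = (62|899)    [2759 ≡ 62 mod 899]
  = -(31|899)    [899 ≡ 3 mod 8 ⇒ (2|899) = -1]
  = (899|31)    [QR: both ≡ 3 mod 4, sign flips]
  = (0|31)    [899 ≡ 0 mod 31]
  = 0    [numerator 0, gcd > 1]
Second factor (3025|2759):
(3025|2759)
  = (266|2759)    [3025 ≡ 266 mod 2759]
  = (133|2759)    [2759 ≡ 7 mod 8 ⇒ (2|2759) = +1]
  = (2759|133)    [QR: 133 ≡ 1 mod 4, sign kept]
  = (99|133)    [2759 ≡ 99 mod 133]
  = (133|99)    [QR: 133 ≡ 1 mod 4, sign kept]
  = (34|99)    [133 ≡ 34 mod 99]
  = -(17|99)    [99 ≡ 3 mod 8 ⇒ (2|99) = -1]
  = -(99|17)    [QR: 17 ≡ 1 mod 4, sign kept]
  = -(14|17)    [99 ≡ 14 mod 17]
  = -(7|17)    [17 ≡ 1 mod 8 ⇒ (2|17) = +1]
  = -(17|7)    [QR: 17 ≡ 1 mod 4, sign kept]
  = -(3|7)    [17 ≡ 3 mod 7]
  = (7|3)    [QR: both ≡ 3 mod 4, sign flips]
  = (1|3)    [7 ≡ 1 mod 3]
  = 1    [(1|3) = 1]
Product: (0)·(1) = 0.

0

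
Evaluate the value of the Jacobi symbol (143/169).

169 ≡ 1 (mod 4), so quadratic reciprocity gives (143/169) = (169/143). Reduce: 169 ≡ 26 (mod 143). Now have (26/143).
Factor out 2: 26 = 2·13. Since 143 ≡ 7 (mod 8), (2/143) = +1. Now have (13/143).
13 ≡ 1 (mod 4), so quadratic reciprocity gives (13/143) = (143/13). Reduce: 143 ≡ 0 (mod 13). Now have (0/13).
The numerator is now 0 with denominator 13 > 1: the symbol is 0.

0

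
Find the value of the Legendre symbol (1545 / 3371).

(1545 / 3371)
  = (3371 / 1545)    [QR: 1545 ≡ 1 mod 4, sign kept]
  = (281 / 1545)    [3371 ≡ 281 mod 1545]
  = (1545 / 281)    [QR: 281 ≡ 1 mod 4, sign kept]
  = (140 / 281)    [1545 ≡ 140 mod 281]
  = (35 / 281)    [281 ≡ 1 mod 8 ⇒ (2 / 281)^2 = +1]
  = (281 / 35)    [QR: 281 ≡ 1 mod 4, sign kept]
  = (1 / 35)    [281 ≡ 1 mod 35]
  = 1    [(1 / 35) = 1]

1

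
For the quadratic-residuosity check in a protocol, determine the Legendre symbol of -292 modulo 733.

1

(-292|733)
  = (441|733)    [-292 ≡ 441 mod 733]
  = (733|441)    [QR: 441 ≡ 1 mod 4, sign kept]
  = (292|441)    [733 ≡ 292 mod 441]
  = (73|441)    [441 ≡ 1 mod 8 ⇒ (2|441)^2 = +1]
  = (441|73)    [QR: 73 ≡ 1 mod 4, sign kept]
  = (3|73)    [441 ≡ 3 mod 73]
  = (73|3)    [QR: 73 ≡ 1 mod 4, sign kept]
  = (1|3)    [73 ≡ 1 mod 3]
  = 1    [(1|3) = 1]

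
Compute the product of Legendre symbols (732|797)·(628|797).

-1

By multiplicativity, (732·628|797) = (732|797)·(628|797).
First factor (732|797):
(732|797)
  = (183|797)    [797 ≡ 5 mod 8 ⇒ (2|797)^2 = +1]
  = (797|183)    [QR: 797 ≡ 1 mod 4, sign kept]
  = (65|183)    [797 ≡ 65 mod 183]
  = (183|65)    [QR: 65 ≡ 1 mod 4, sign kept]
  = (53|65)    [183 ≡ 53 mod 65]
  = (65|53)    [QR: 53 ≡ 1 mod 4, sign kept]
  = (12|53)    [65 ≡ 12 mod 53]
  = (3|53)    [53 ≡ 5 mod 8 ⇒ (2|53)^2 = +1]
  = (53|3)    [QR: 53 ≡ 1 mod 4, sign kept]
  = (2|3)    [53 ≡ 2 mod 3]
  = -(1|3)    [3 ≡ 3 mod 8 ⇒ (2|3) = -1]
  = -1    [(1|3) = 1]
Second factor (628|797):
(628|797)
  = (157|797)    [797 ≡ 5 mod 8 ⇒ (2|797)^2 = +1]
  = (797|157)    [QR: 157 ≡ 1 mod 4, sign kept]
  = (12|157)    [797 ≡ 12 mod 157]
  = (3|157)    [157 ≡ 5 mod 8 ⇒ (2|157)^2 = +1]
  = (157|3)    [QR: 157 ≡ 1 mod 4, sign kept]
  = (1|3)    [157 ≡ 1 mod 3]
  = 1    [(1|3) = 1]
Product: (-1)·(1) = -1.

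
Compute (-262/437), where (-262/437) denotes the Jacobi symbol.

Reduce the numerator: -262 ≡ 175 (mod 437), so (-262/437) = (175/437).
437 ≡ 1 (mod 4), so quadratic reciprocity gives (175/437) = (437/175). Reduce: 437 ≡ 87 (mod 175). Now have (87/175).
Both 87 ≡ 3 and 175 ≡ 3 (mod 4), so reciprocity gives (87/175) = -(175/87). Reduce: 175 ≡ 1 (mod 87). Now have -(1/87).
(1/87) = 1. Collecting the sign factors: -1.

-1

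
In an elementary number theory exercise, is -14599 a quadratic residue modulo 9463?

no

Reduce the numerator: -14599 ≡ 4327 (mod 9463), so (-14599/9463) = (4327/9463).
Both 4327 ≡ 3 and 9463 ≡ 3 (mod 4), so reciprocity gives (4327/9463) = -(9463/4327). Reduce: 9463 ≡ 809 (mod 4327). Now have -(809/4327).
809 ≡ 1 (mod 4), so quadratic reciprocity gives (809/4327) = (4327/809). Reduce: 4327 ≡ 282 (mod 809). Now have -(282/809).
Factor out 2: 282 = 2·141. Since 809 ≡ 1 (mod 8), (2/809) = +1. Now have -(141/809).
141 ≡ 1 (mod 4), so quadratic reciprocity gives (141/809) = (809/141). Reduce: 809 ≡ 104 (mod 141). Now have -(104/141).
Factor out 2: 104 = 2^3·13. Since 141 ≡ 5 (mod 8), (2/141) = -1, and (2/141)^3 = -1. Now have (13/141).
13 ≡ 1 (mod 4), so quadratic reciprocity gives (13/141) = (141/13). Reduce: 141 ≡ 11 (mod 13). Now have (11/13).
13 ≡ 1 (mod 4), so quadratic reciprocity gives (11/13) = (13/11). Reduce: 13 ≡ 2 (mod 11). Now have (2/11).
Factor out 2: 2 = 2. Since 11 ≡ 3 (mod 8), (2/11) = -1. Now have -(1/11).
(1/11) = 1. Collecting the sign factors: -1.
The Legendre symbol is -1, so x^2 ≡ -14599 (mod 9463) has no solution.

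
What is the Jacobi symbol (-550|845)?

0

(-550|845)
  = (550|845)    [845 ≡ 1 mod 4 ⇒ (-1|845) = +1]
  = -(275|845)    [845 ≡ 5 mod 8 ⇒ (2|845) = -1]
  = -(845|275)    [QR: 845 ≡ 1 mod 4, sign kept]
  = -(20|275)    [845 ≡ 20 mod 275]
  = -(5|275)    [275 ≡ 3 mod 8 ⇒ (2|275)^2 = +1]
  = -(275|5)    [QR: 5 ≡ 1 mod 4, sign kept]
  = -(0|5)    [275 ≡ 0 mod 5]
  = 0    [numerator 0, gcd > 1]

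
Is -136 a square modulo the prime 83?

Reduce the numerator: -136 ≡ 30 (mod 83), so (-136/83) = (30/83).
Factor out 2: 30 = 2·15. Since 83 ≡ 3 (mod 8), (2/83) = -1. Now have -(15/83).
Both 15 ≡ 3 and 83 ≡ 3 (mod 4), so reciprocity gives (15/83) = -(83/15). Reduce: 83 ≡ 8 (mod 15). Now have (8/15).
Factor out 2: 8 = 2^3. Since 15 ≡ 7 (mod 8), (2/15) = +1, and (2/15)^3 = +1. Now have (1/15).
(1/15) = 1. Collecting the sign factors: 1.
(-136/83) = 1, and 83 is prime, so -136 is a quadratic residue mod 83.

yes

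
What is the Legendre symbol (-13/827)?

(-13/827)
  = -(13/827)    [827 ≡ 3 mod 4 ⇒ (-1/827) = -1]
  = -(827/13)    [QR: 13 ≡ 1 mod 4, sign kept]
  = -(8/13)    [827 ≡ 8 mod 13]
  = (1/13)    [13 ≡ 5 mod 8 ⇒ (2/13)^3 = -1]
  = 1    [(1/13) = 1]

1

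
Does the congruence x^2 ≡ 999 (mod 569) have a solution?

Reduce the numerator: 999 ≡ 430 (mod 569), so (999|569) = (430|569).
Factor out 2: 430 = 2·215. Since 569 ≡ 1 (mod 8), (2|569) = +1. Now have (215|569).
569 ≡ 1 (mod 4), so quadratic reciprocity gives (215|569) = (569|215). Reduce: 569 ≡ 139 (mod 215). Now have (139|215).
Both 139 ≡ 3 and 215 ≡ 3 (mod 4), so reciprocity gives (139|215) = -(215|139). Reduce: 215 ≡ 76 (mod 139). Now have -(76|139).
Factor out 2: 76 = 2^2·19. Since 139 ≡ 3 (mod 8), (2|139) = -1, and (2|139)^2 = +1. Now have -(19|139).
Both 19 ≡ 3 and 139 ≡ 3 (mod 4), so reciprocity gives (19|139) = -(139|19). Reduce: 139 ≡ 6 (mod 19). Now have (6|19).
Factor out 2: 6 = 2·3. Since 19 ≡ 3 (mod 8), (2|19) = -1. Now have -(3|19).
Both 3 ≡ 3 and 19 ≡ 3 (mod 4), so reciprocity gives (3|19) = -(19|3). Reduce: 19 ≡ 1 (mod 3). Now have (1|3).
(1|3) = 1. Collecting the sign factors: 1.
The Legendre symbol is 1, so x^2 ≡ 999 (mod 569) has solution.

yes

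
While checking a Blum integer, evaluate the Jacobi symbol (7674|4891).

1

(7674|4891)
  = (2783|4891)    [7674 ≡ 2783 mod 4891]
  = -(4891|2783)    [QR: both ≡ 3 mod 4, sign flips]
  = -(2108|2783)    [4891 ≡ 2108 mod 2783]
  = -(527|2783)    [2783 ≡ 7 mod 8 ⇒ (2|2783)^2 = +1]
  = (2783|527)    [QR: both ≡ 3 mod 4, sign flips]
  = (148|527)    [2783 ≡ 148 mod 527]
  = (37|527)    [527 ≡ 7 mod 8 ⇒ (2|527)^2 = +1]
  = (527|37)    [QR: 37 ≡ 1 mod 4, sign kept]
  = (9|37)    [527 ≡ 9 mod 37]
  = (37|9)    [QR: 9 ≡ 1 mod 4, sign kept]
  = (1|9)    [37 ≡ 1 mod 9]
  = 1    [(1|9) = 1]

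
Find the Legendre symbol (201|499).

-1

201 ≡ 1 (mod 4), so quadratic reciprocity gives (201|499) = (499|201). Reduce: 499 ≡ 97 (mod 201). Now have (97|201).
97 ≡ 1 (mod 4), so quadratic reciprocity gives (97|201) = (201|97). Reduce: 201 ≡ 7 (mod 97). Now have (7|97).
97 ≡ 1 (mod 4), so quadratic reciprocity gives (7|97) = (97|7). Reduce: 97 ≡ 6 (mod 7). Now have (6|7).
Factor out 2: 6 = 2·3. Since 7 ≡ 7 (mod 8), (2|7) = +1. Now have (3|7).
Both 3 ≡ 3 and 7 ≡ 3 (mod 4), so reciprocity gives (3|7) = -(7|3). Reduce: 7 ≡ 1 (mod 3). Now have -(1|3).
(1|3) = 1. Collecting the sign factors: -1.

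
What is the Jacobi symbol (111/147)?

(111/147)
  = -(147/111)    [QR: both ≡ 3 mod 4, sign flips]
  = -(36/111)    [147 ≡ 36 mod 111]
  = -(9/111)    [111 ≡ 7 mod 8 ⇒ (2/111)^2 = +1]
  = -(111/9)    [QR: 9 ≡ 1 mod 4, sign kept]
  = -(3/9)    [111 ≡ 3 mod 9]
  = -(9/3)    [QR: 9 ≡ 1 mod 4, sign kept]
  = -(0/3)    [9 ≡ 0 mod 3]
  = 0    [numerator 0, gcd > 1]

0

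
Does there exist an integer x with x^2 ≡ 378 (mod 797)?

Factor out 2: 378 = 2·189. Since 797 ≡ 5 (mod 8), (2/797) = -1. Now have -(189/797).
189 ≡ 1 (mod 4), so quadratic reciprocity gives (189/797) = (797/189). Reduce: 797 ≡ 41 (mod 189). Now have -(41/189).
41 ≡ 1 (mod 4), so quadratic reciprocity gives (41/189) = (189/41). Reduce: 189 ≡ 25 (mod 41). Now have -(25/41).
25 ≡ 1 (mod 4), so quadratic reciprocity gives (25/41) = (41/25). Reduce: 41 ≡ 16 (mod 25). Now have -(16/25).
Factor out 2: 16 = 2^4. Since 25 ≡ 1 (mod 8), (2/25) = +1, and (2/25)^4 = +1. Now have -(1/25).
(1/25) = 1. Collecting the sign factors: -1.
The Legendre symbol is -1, so x^2 ≡ 378 (mod 797) has no solution.

no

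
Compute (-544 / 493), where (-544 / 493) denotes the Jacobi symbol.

Reduce the numerator: -544 ≡ 442 (mod 493), so (-544 / 493) = (442 / 493).
Factor out 2: 442 = 2·221. Since 493 ≡ 5 (mod 8), (2 / 493) = -1. Now have -(221 / 493).
221 ≡ 1 (mod 4), so quadratic reciprocity gives (221 / 493) = (493 / 221). Reduce: 493 ≡ 51 (mod 221). Now have -(51 / 221).
221 ≡ 1 (mod 4), so quadratic reciprocity gives (51 / 221) = (221 / 51). Reduce: 221 ≡ 17 (mod 51). Now have -(17 / 51).
17 ≡ 1 (mod 4), so quadratic reciprocity gives (17 / 51) = (51 / 17). Reduce: 51 ≡ 0 (mod 17). Now have -(0 / 17).
The numerator is now 0 with denominator 17 > 1: the symbol is 0.

0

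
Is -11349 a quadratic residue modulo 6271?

no

(-11349/6271)
  = (1193/6271)    [-11349 ≡ 1193 mod 6271]
  = (6271/1193)    [QR: 1193 ≡ 1 mod 4, sign kept]
  = (306/1193)    [6271 ≡ 306 mod 1193]
  = (153/1193)    [1193 ≡ 1 mod 8 ⇒ (2/1193) = +1]
  = (1193/153)    [QR: 153 ≡ 1 mod 4, sign kept]
  = (122/153)    [1193 ≡ 122 mod 153]
  = (61/153)    [153 ≡ 1 mod 8 ⇒ (2/153) = +1]
  = (153/61)    [QR: 61 ≡ 1 mod 4, sign kept]
  = (31/61)    [153 ≡ 31 mod 61]
  = (61/31)    [QR: 61 ≡ 1 mod 4, sign kept]
  = (30/31)    [61 ≡ 30 mod 31]
  = (15/31)    [31 ≡ 7 mod 8 ⇒ (2/31) = +1]
  = -(31/15)    [QR: both ≡ 3 mod 4, sign flips]
  = -(1/15)    [31 ≡ 1 mod 15]
  = -1    [(1/15) = 1]
The Legendre symbol is -1, so x^2 ≡ -11349 (mod 6271) has no solution.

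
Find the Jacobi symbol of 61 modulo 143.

(61/143)
  = (143/61)    [QR: 61 ≡ 1 mod 4, sign kept]
  = (21/61)    [143 ≡ 21 mod 61]
  = (61/21)    [QR: 21 ≡ 1 mod 4, sign kept]
  = (19/21)    [61 ≡ 19 mod 21]
  = (21/19)    [QR: 21 ≡ 1 mod 4, sign kept]
  = (2/19)    [21 ≡ 2 mod 19]
  = -(1/19)    [19 ≡ 3 mod 8 ⇒ (2/19) = -1]
  = -1    [(1/19) = 1]

-1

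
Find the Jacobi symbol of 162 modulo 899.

-1

(162/899)
  = -(81/899)    [899 ≡ 3 mod 8 ⇒ (2/899) = -1]
  = -(899/81)    [QR: 81 ≡ 1 mod 4, sign kept]
  = -(8/81)    [899 ≡ 8 mod 81]
  = -(1/81)    [81 ≡ 1 mod 8 ⇒ (2/81)^3 = +1]
  = -1    [(1/81) = 1]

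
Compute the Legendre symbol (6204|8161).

1

Factor out 2: 6204 = 2^2·1551. Since 8161 ≡ 1 (mod 8), (2|8161) = +1, and (2|8161)^2 = +1. Now have (1551|8161).
8161 ≡ 1 (mod 4), so quadratic reciprocity gives (1551|8161) = (8161|1551). Reduce: 8161 ≡ 406 (mod 1551). Now have (406|1551).
Factor out 2: 406 = 2·203. Since 1551 ≡ 7 (mod 8), (2|1551) = +1. Now have (203|1551).
Both 203 ≡ 3 and 1551 ≡ 3 (mod 4), so reciprocity gives (203|1551) = -(1551|203). Reduce: 1551 ≡ 130 (mod 203). Now have -(130|203).
Factor out 2: 130 = 2·65. Since 203 ≡ 3 (mod 8), (2|203) = -1. Now have (65|203).
65 ≡ 1 (mod 4), so quadratic reciprocity gives (65|203) = (203|65). Reduce: 203 ≡ 8 (mod 65). Now have (8|65).
Factor out 2: 8 = 2^3. Since 65 ≡ 1 (mod 8), (2|65) = +1, and (2|65)^3 = +1. Now have (1|65).
(1|65) = 1. Collecting the sign factors: 1.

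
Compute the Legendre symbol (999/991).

(999/991)
  = (8/991)    [999 ≡ 8 mod 991]
  = (1/991)    [991 ≡ 7 mod 8 ⇒ (2/991)^3 = +1]
  = 1    [(1/991) = 1]

1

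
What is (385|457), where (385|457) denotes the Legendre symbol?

1

(385|457)
  = (457|385)    [QR: 385 ≡ 1 mod 4, sign kept]
  = (72|385)    [457 ≡ 72 mod 385]
  = (9|385)    [385 ≡ 1 mod 8 ⇒ (2|385)^3 = +1]
  = (385|9)    [QR: 9 ≡ 1 mod 4, sign kept]
  = (7|9)    [385 ≡ 7 mod 9]
  = (9|7)    [QR: 9 ≡ 1 mod 4, sign kept]
  = (2|7)    [9 ≡ 2 mod 7]
  = (1|7)    [7 ≡ 7 mod 8 ⇒ (2|7) = +1]
  = 1    [(1|7) = 1]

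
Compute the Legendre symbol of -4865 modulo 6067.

1

Pull out -1: (-4865/6067) = (-1/6067)·(4865/6067). Since 6067 ≡ 3 (mod 4), (-1/6067) = -1. Now have -(4865/6067).
4865 ≡ 1 (mod 4), so quadratic reciprocity gives (4865/6067) = (6067/4865). Reduce: 6067 ≡ 1202 (mod 4865). Now have -(1202/4865).
Factor out 2: 1202 = 2·601. Since 4865 ≡ 1 (mod 8), (2/4865) = +1. Now have -(601/4865).
601 ≡ 1 (mod 4), so quadratic reciprocity gives (601/4865) = (4865/601). Reduce: 4865 ≡ 57 (mod 601). Now have -(57/601).
57 ≡ 1 (mod 4), so quadratic reciprocity gives (57/601) = (601/57). Reduce: 601 ≡ 31 (mod 57). Now have -(31/57).
57 ≡ 1 (mod 4), so quadratic reciprocity gives (31/57) = (57/31). Reduce: 57 ≡ 26 (mod 31). Now have -(26/31).
Factor out 2: 26 = 2·13. Since 31 ≡ 7 (mod 8), (2/31) = +1. Now have -(13/31).
13 ≡ 1 (mod 4), so quadratic reciprocity gives (13/31) = (31/13). Reduce: 31 ≡ 5 (mod 13). Now have -(5/13).
5 ≡ 1 (mod 4), so quadratic reciprocity gives (5/13) = (13/5). Reduce: 13 ≡ 3 (mod 5). Now have -(3/5).
5 ≡ 1 (mod 4), so quadratic reciprocity gives (3/5) = (5/3). Reduce: 5 ≡ 2 (mod 3). Now have -(2/3).
Factor out 2: 2 = 2. Since 3 ≡ 3 (mod 8), (2/3) = -1. Now have (1/3).
(1/3) = 1. Collecting the sign factors: 1.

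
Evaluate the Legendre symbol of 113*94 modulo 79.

By multiplicativity, (113·94|79) = (113|79)·(94|79).
First factor (113|79):
(113|79)
  = (34|79)    [113 ≡ 34 mod 79]
  = (17|79)    [79 ≡ 7 mod 8 ⇒ (2|79) = +1]
  = (79|17)    [QR: 17 ≡ 1 mod 4, sign kept]
  = (11|17)    [79 ≡ 11 mod 17]
  = (17|11)    [QR: 17 ≡ 1 mod 4, sign kept]
  = (6|11)    [17 ≡ 6 mod 11]
  = -(3|11)    [11 ≡ 3 mod 8 ⇒ (2|11) = -1]
  = (11|3)    [QR: both ≡ 3 mod 4, sign flips]
  = (2|3)    [11 ≡ 2 mod 3]
  = -(1|3)    [3 ≡ 3 mod 8 ⇒ (2|3) = -1]
  = -1    [(1|3) = 1]
Second factor (94|79):
(94|79)
  = (15|79)    [94 ≡ 15 mod 79]
  = -(79|15)    [QR: both ≡ 3 mod 4, sign flips]
  = -(4|15)    [79 ≡ 4 mod 15]
  = -(1|15)    [15 ≡ 7 mod 8 ⇒ (2|15)^2 = +1]
  = -1    [(1|15) = 1]
Product: (-1)·(-1) = 1.

1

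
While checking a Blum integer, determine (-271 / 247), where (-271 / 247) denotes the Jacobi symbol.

1

(-271 / 247)
  = -(271 / 247)    [247 ≡ 3 mod 4 ⇒ (-1 / 247) = -1]
  = -(24 / 247)    [271 ≡ 24 mod 247]
  = -(3 / 247)    [247 ≡ 7 mod 8 ⇒ (2 / 247)^3 = +1]
  = (247 / 3)    [QR: both ≡ 3 mod 4, sign flips]
  = (1 / 3)    [247 ≡ 1 mod 3]
  = 1    [(1 / 3) = 1]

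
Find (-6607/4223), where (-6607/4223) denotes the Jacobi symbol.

1

(-6607/4223)
  = (1839/4223)    [-6607 ≡ 1839 mod 4223]
  = -(4223/1839)    [QR: both ≡ 3 mod 4, sign flips]
  = -(545/1839)    [4223 ≡ 545 mod 1839]
  = -(1839/545)    [QR: 545 ≡ 1 mod 4, sign kept]
  = -(204/545)    [1839 ≡ 204 mod 545]
  = -(51/545)    [545 ≡ 1 mod 8 ⇒ (2/545)^2 = +1]
  = -(545/51)    [QR: 545 ≡ 1 mod 4, sign kept]
  = -(35/51)    [545 ≡ 35 mod 51]
  = (51/35)    [QR: both ≡ 3 mod 4, sign flips]
  = (16/35)    [51 ≡ 16 mod 35]
  = (1/35)    [35 ≡ 3 mod 8 ⇒ (2/35)^4 = +1]
  = 1    [(1/35) = 1]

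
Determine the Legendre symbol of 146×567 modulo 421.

1

By multiplicativity, (146·567/421) = (146/421)·(567/421).
First factor (146/421):
Factor out 2: 146 = 2·73. Since 421 ≡ 5 (mod 8), (2/421) = -1. Now have -(73/421).
73 ≡ 1 (mod 4), so quadratic reciprocity gives (73/421) = (421/73). Reduce: 421 ≡ 56 (mod 73). Now have -(56/73).
Factor out 2: 56 = 2^3·7. Since 73 ≡ 1 (mod 8), (2/73) = +1, and (2/73)^3 = +1. Now have -(7/73).
73 ≡ 1 (mod 4), so quadratic reciprocity gives (7/73) = (73/7). Reduce: 73 ≡ 3 (mod 7). Now have -(3/7).
Both 3 ≡ 3 and 7 ≡ 3 (mod 4), so reciprocity gives (3/7) = -(7/3). Reduce: 7 ≡ 1 (mod 3). Now have (1/3).
(1/3) = 1. Collecting the sign factors: 1.
Second factor (567/421):
Reduce the numerator: 567 ≡ 146 (mod 421), so (567/421) = (146/421).
Factor out 2: 146 = 2·73. Since 421 ≡ 5 (mod 8), (2/421) = -1. Now have -(73/421).
73 ≡ 1 (mod 4), so quadratic reciprocity gives (73/421) = (421/73). Reduce: 421 ≡ 56 (mod 73). Now have -(56/73).
Factor out 2: 56 = 2^3·7. Since 73 ≡ 1 (mod 8), (2/73) = +1, and (2/73)^3 = +1. Now have -(7/73).
73 ≡ 1 (mod 4), so quadratic reciprocity gives (7/73) = (73/7). Reduce: 73 ≡ 3 (mod 7). Now have -(3/7).
Both 3 ≡ 3 and 7 ≡ 3 (mod 4), so reciprocity gives (3/7) = -(7/3). Reduce: 7 ≡ 1 (mod 3). Now have (1/3).
(1/3) = 1. Collecting the sign factors: 1.
Product: (1)·(1) = 1.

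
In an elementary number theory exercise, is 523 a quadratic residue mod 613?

613 ≡ 1 (mod 4), so quadratic reciprocity gives (523|613) = (613|523). Reduce: 613 ≡ 90 (mod 523). Now have (90|523).
Factor out 2: 90 = 2·45. Since 523 ≡ 3 (mod 8), (2|523) = -1. Now have -(45|523).
45 ≡ 1 (mod 4), so quadratic reciprocity gives (45|523) = (523|45). Reduce: 523 ≡ 28 (mod 45). Now have -(28|45).
Factor out 2: 28 = 2^2·7. Since 45 ≡ 5 (mod 8), (2|45) = -1, and (2|45)^2 = +1. Now have -(7|45).
45 ≡ 1 (mod 4), so quadratic reciprocity gives (7|45) = (45|7). Reduce: 45 ≡ 3 (mod 7). Now have -(3|7).
Both 3 ≡ 3 and 7 ≡ 3 (mod 4), so reciprocity gives (3|7) = -(7|3). Reduce: 7 ≡ 1 (mod 3). Now have (1|3).
(1|3) = 1. Collecting the sign factors: 1.
(523|613) = 1, and 613 is prime, so 523 is a quadratic residue mod 613.

yes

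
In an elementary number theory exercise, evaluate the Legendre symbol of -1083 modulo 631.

1

(-1083/631)
  = -(1083/631)    [631 ≡ 3 mod 4 ⇒ (-1/631) = -1]
  = -(452/631)    [1083 ≡ 452 mod 631]
  = -(113/631)    [631 ≡ 7 mod 8 ⇒ (2/631)^2 = +1]
  = -(631/113)    [QR: 113 ≡ 1 mod 4, sign kept]
  = -(66/113)    [631 ≡ 66 mod 113]
  = -(33/113)    [113 ≡ 1 mod 8 ⇒ (2/113) = +1]
  = -(113/33)    [QR: 33 ≡ 1 mod 4, sign kept]
  = -(14/33)    [113 ≡ 14 mod 33]
  = -(7/33)    [33 ≡ 1 mod 8 ⇒ (2/33) = +1]
  = -(33/7)    [QR: 33 ≡ 1 mod 4, sign kept]
  = -(5/7)    [33 ≡ 5 mod 7]
  = -(7/5)    [QR: 5 ≡ 1 mod 4, sign kept]
  = -(2/5)    [7 ≡ 2 mod 5]
  = (1/5)    [5 ≡ 5 mod 8 ⇒ (2/5) = -1]
  = 1    [(1/5) = 1]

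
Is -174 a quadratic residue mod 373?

no

Pull out -1: (-174|373) = (-1|373)·(174|373). Since 373 ≡ 1 (mod 4), (-1|373) = +1. Now have (174|373).
Factor out 2: 174 = 2·87. Since 373 ≡ 5 (mod 8), (2|373) = -1. Now have -(87|373).
373 ≡ 1 (mod 4), so quadratic reciprocity gives (87|373) = (373|87). Reduce: 373 ≡ 25 (mod 87). Now have -(25|87).
25 ≡ 1 (mod 4), so quadratic reciprocity gives (25|87) = (87|25). Reduce: 87 ≡ 12 (mod 25). Now have -(12|25).
Factor out 2: 12 = 2^2·3. Since 25 ≡ 1 (mod 8), (2|25) = +1, and (2|25)^2 = +1. Now have -(3|25).
25 ≡ 1 (mod 4), so quadratic reciprocity gives (3|25) = (25|3). Reduce: 25 ≡ 1 (mod 3). Now have -(1|3).
(1|3) = 1. Collecting the sign factors: -1.
(-174|373) = -1, and 373 is prime, so -174 is not a quadratic residue mod 373.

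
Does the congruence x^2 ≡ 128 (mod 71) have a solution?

yes

(128/71)
  = (57/71)    [128 ≡ 57 mod 71]
  = (71/57)    [QR: 57 ≡ 1 mod 4, sign kept]
  = (14/57)    [71 ≡ 14 mod 57]
  = (7/57)    [57 ≡ 1 mod 8 ⇒ (2/57) = +1]
  = (57/7)    [QR: 57 ≡ 1 mod 4, sign kept]
  = (1/7)    [57 ≡ 1 mod 7]
  = 1    [(1/7) = 1]
(128/71) = 1, and 71 is prime, so 128 is a quadratic residue mod 71.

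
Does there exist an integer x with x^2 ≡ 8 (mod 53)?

no

(8/53)
  = -(1/53)    [53 ≡ 5 mod 8 ⇒ (2/53)^3 = -1]
  = -1    [(1/53) = 1]
The Legendre symbol is -1, so x^2 ≡ 8 (mod 53) has no solution.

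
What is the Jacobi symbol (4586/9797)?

Factor out 2: 4586 = 2·2293. Since 9797 ≡ 5 (mod 8), (2/9797) = -1. Now have -(2293/9797).
2293 ≡ 1 (mod 4), so quadratic reciprocity gives (2293/9797) = (9797/2293). Reduce: 9797 ≡ 625 (mod 2293). Now have -(625/2293).
625 ≡ 1 (mod 4), so quadratic reciprocity gives (625/2293) = (2293/625). Reduce: 2293 ≡ 418 (mod 625). Now have -(418/625).
Factor out 2: 418 = 2·209. Since 625 ≡ 1 (mod 8), (2/625) = +1. Now have -(209/625).
209 ≡ 1 (mod 4), so quadratic reciprocity gives (209/625) = (625/209). Reduce: 625 ≡ 207 (mod 209). Now have -(207/209).
209 ≡ 1 (mod 4), so quadratic reciprocity gives (207/209) = (209/207). Reduce: 209 ≡ 2 (mod 207). Now have -(2/207).
Factor out 2: 2 = 2. Since 207 ≡ 7 (mod 8), (2/207) = +1. Now have -(1/207).
(1/207) = 1. Collecting the sign factors: -1.

-1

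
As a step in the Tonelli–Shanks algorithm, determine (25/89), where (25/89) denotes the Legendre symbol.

(25/89)
  = (89/25)    [QR: 25 ≡ 1 mod 4, sign kept]
  = (14/25)    [89 ≡ 14 mod 25]
  = (7/25)    [25 ≡ 1 mod 8 ⇒ (2/25) = +1]
  = (25/7)    [QR: 25 ≡ 1 mod 4, sign kept]
  = (4/7)    [25 ≡ 4 mod 7]
  = (1/7)    [7 ≡ 7 mod 8 ⇒ (2/7)^2 = +1]
  = 1    [(1/7) = 1]

1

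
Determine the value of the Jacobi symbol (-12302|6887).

1

(-12302|6887)
  = -(12302|6887)    [6887 ≡ 3 mod 4 ⇒ (-1|6887) = -1]
  = -(5415|6887)    [12302 ≡ 5415 mod 6887]
  = (6887|5415)    [QR: both ≡ 3 mod 4, sign flips]
  = (1472|5415)    [6887 ≡ 1472 mod 5415]
  = (23|5415)    [5415 ≡ 7 mod 8 ⇒ (2|5415)^6 = +1]
  = -(5415|23)    [QR: both ≡ 3 mod 4, sign flips]
  = -(10|23)    [5415 ≡ 10 mod 23]
  = -(5|23)    [23 ≡ 7 mod 8 ⇒ (2|23) = +1]
  = -(23|5)    [QR: 5 ≡ 1 mod 4, sign kept]
  = -(3|5)    [23 ≡ 3 mod 5]
  = -(5|3)    [QR: 5 ≡ 1 mod 4, sign kept]
  = -(2|3)    [5 ≡ 2 mod 3]
  = (1|3)    [3 ≡ 3 mod 8 ⇒ (2|3) = -1]
  = 1    [(1|3) = 1]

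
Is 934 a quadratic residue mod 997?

no

Factor out 2: 934 = 2·467. Since 997 ≡ 5 (mod 8), (2/997) = -1. Now have -(467/997).
997 ≡ 1 (mod 4), so quadratic reciprocity gives (467/997) = (997/467). Reduce: 997 ≡ 63 (mod 467). Now have -(63/467).
Both 63 ≡ 3 and 467 ≡ 3 (mod 4), so reciprocity gives (63/467) = -(467/63). Reduce: 467 ≡ 26 (mod 63). Now have (26/63).
Factor out 2: 26 = 2·13. Since 63 ≡ 7 (mod 8), (2/63) = +1. Now have (13/63).
13 ≡ 1 (mod 4), so quadratic reciprocity gives (13/63) = (63/13). Reduce: 63 ≡ 11 (mod 13). Now have (11/13).
13 ≡ 1 (mod 4), so quadratic reciprocity gives (11/13) = (13/11). Reduce: 13 ≡ 2 (mod 11). Now have (2/11).
Factor out 2: 2 = 2. Since 11 ≡ 3 (mod 8), (2/11) = -1. Now have -(1/11).
(1/11) = 1. Collecting the sign factors: -1.
The Legendre symbol is -1, so x^2 ≡ 934 (mod 997) has no solution.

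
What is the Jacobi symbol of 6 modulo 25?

(6/25)
  = (3/25)    [25 ≡ 1 mod 8 ⇒ (2/25) = +1]
  = (25/3)    [QR: 25 ≡ 1 mod 4, sign kept]
  = (1/3)    [25 ≡ 1 mod 3]
  = 1    [(1/3) = 1]

1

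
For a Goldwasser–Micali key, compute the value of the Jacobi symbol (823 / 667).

Reduce the numerator: 823 ≡ 156 (mod 667), so (823 / 667) = (156 / 667).
Factor out 2: 156 = 2^2·39. Since 667 ≡ 3 (mod 8), (2 / 667) = -1, and (2 / 667)^2 = +1. Now have (39 / 667).
Both 39 ≡ 3 and 667 ≡ 3 (mod 4), so reciprocity gives (39 / 667) = -(667 / 39). Reduce: 667 ≡ 4 (mod 39). Now have -(4 / 39).
Factor out 2: 4 = 2^2. Since 39 ≡ 7 (mod 8), (2 / 39) = +1, and (2 / 39)^2 = +1. Now have -(1 / 39).
(1 / 39) = 1. Collecting the sign factors: -1.

-1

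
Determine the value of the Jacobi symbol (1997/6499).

1997 ≡ 1 (mod 4), so quadratic reciprocity gives (1997/6499) = (6499/1997). Reduce: 6499 ≡ 508 (mod 1997). Now have (508/1997).
Factor out 2: 508 = 2^2·127. Since 1997 ≡ 5 (mod 8), (2/1997) = -1, and (2/1997)^2 = +1. Now have (127/1997).
1997 ≡ 1 (mod 4), so quadratic reciprocity gives (127/1997) = (1997/127). Reduce: 1997 ≡ 92 (mod 127). Now have (92/127).
Factor out 2: 92 = 2^2·23. Since 127 ≡ 7 (mod 8), (2/127) = +1, and (2/127)^2 = +1. Now have (23/127).
Both 23 ≡ 3 and 127 ≡ 3 (mod 4), so reciprocity gives (23/127) = -(127/23). Reduce: 127 ≡ 12 (mod 23). Now have -(12/23).
Factor out 2: 12 = 2^2·3. Since 23 ≡ 7 (mod 8), (2/23) = +1, and (2/23)^2 = +1. Now have -(3/23).
Both 3 ≡ 3 and 23 ≡ 3 (mod 4), so reciprocity gives (3/23) = -(23/3). Reduce: 23 ≡ 2 (mod 3). Now have (2/3).
Factor out 2: 2 = 2. Since 3 ≡ 3 (mod 8), (2/3) = -1. Now have -(1/3).
(1/3) = 1. Collecting the sign factors: -1.

-1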